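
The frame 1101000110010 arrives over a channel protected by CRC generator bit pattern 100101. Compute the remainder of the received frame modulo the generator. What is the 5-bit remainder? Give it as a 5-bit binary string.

Modulo-2 division of 1101000110010 by 100101:
  pos 0: 110100 XOR 100101 = 010001
  pos 1: 100010 XOR 100101 = 000111
  pos 4: 111110 XOR 100101 = 011011
  pos 5: 110110 XOR 100101 = 010011
  pos 6: 100111 XOR 100101 = 000010
Remainder = 00100 (nonzero — an error is detected).

00100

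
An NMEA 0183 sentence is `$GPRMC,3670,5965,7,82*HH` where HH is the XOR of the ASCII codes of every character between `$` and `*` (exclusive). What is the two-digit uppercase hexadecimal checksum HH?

7B

XOR the ASCII codes of the payload characters:
  'G' = 0x47 → acc = 0x47
  'P' = 0x50 → acc = 0x17
  'R' = 0x52 → acc = 0x45
  'M' = 0x4D → acc = 0x08
  'C' = 0x43 → acc = 0x4B
  ',' = 0x2C → acc = 0x67
  '3' = 0x33 → acc = 0x54
  '6' = 0x36 → acc = 0x62
  '7' = 0x37 → acc = 0x55
  '0' = 0x30 → acc = 0x65
  ',' = 0x2C → acc = 0x49
  '5' = 0x35 → acc = 0x7C
  '9' = 0x39 → acc = 0x45
  '6' = 0x36 → acc = 0x73
  '5' = 0x35 → acc = 0x46
  ',' = 0x2C → acc = 0x6A
  '7' = 0x37 → acc = 0x5D
  ',' = 0x2C → acc = 0x71
  '8' = 0x38 → acc = 0x49
  '2' = 0x32 → acc = 0x7B
Checksum = 0x7B.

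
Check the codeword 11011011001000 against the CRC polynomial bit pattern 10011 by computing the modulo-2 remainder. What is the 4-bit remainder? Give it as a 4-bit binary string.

Modulo-2 division of 11011011001000 by 10011:
  pos 0: 11011 XOR 10011 = 01000
  pos 1: 10000 XOR 10011 = 00011
  pos 4: 11110 XOR 10011 = 01101
  pos 5: 11010 XOR 10011 = 01001
  pos 6: 10011 XOR 10011 = 00000
Remainder = 0000 (zero — the frame passes the CRC check).

0000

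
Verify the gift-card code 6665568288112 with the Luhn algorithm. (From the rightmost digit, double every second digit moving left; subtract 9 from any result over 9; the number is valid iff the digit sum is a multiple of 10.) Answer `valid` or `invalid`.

From the right, keep odd positions and double even positions (subtract 9 from any doubled value over 9):
  doubled (positions 2,4,...): 2 7 4 3 1 3 → sum 20
  kept (positions 1,3,...): 2 1 8 8 5 6 6 → sum 36
Total = 56.
56 mod 10 = 6, so the number is invalid.

invalid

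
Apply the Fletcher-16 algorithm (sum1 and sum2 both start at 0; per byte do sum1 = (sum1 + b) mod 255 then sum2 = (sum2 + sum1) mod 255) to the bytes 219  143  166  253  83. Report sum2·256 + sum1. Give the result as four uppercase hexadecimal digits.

Running sums (mod 255):
  after byte 0 (219): sum1=219, sum2=219
  after byte 1 (143): sum1=107, sum2=71
  after byte 2 (166): sum1=18, sum2=89
  after byte 3 (253): sum1=16, sum2=105
  after byte 4 (83): sum1=99, sum2=204
Checksum = sum2·256 + sum1 = 204·256 + 99 = 52323 = 0xCC63.

CC63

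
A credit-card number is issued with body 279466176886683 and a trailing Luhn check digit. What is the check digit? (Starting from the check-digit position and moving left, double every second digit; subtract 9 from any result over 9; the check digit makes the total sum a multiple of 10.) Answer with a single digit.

Partial digits right→left: 3 8 6 6 8 8 6 7 1 6 6 4 9 7 2
Double every second digit counting from the check-digit position (so the 1st, 3rd, 5th, ... of the partial from the right).
  doubled (with −9 where >9): 6 3 7 3 2 3 9 4 → sum 37
  kept as-is: 8 6 8 7 6 4 7 → sum 46
Total = 37 + 46 = 83.
Check digit = (10 − (83 mod 10)) mod 10 = 7.

7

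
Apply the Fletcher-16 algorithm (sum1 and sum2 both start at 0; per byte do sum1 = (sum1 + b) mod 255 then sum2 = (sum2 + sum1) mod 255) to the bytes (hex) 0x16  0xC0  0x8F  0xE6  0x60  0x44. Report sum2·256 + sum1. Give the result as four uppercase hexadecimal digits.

40F1

Running sums (mod 255):
  after byte 0 (0x16): sum1=22, sum2=22
  after byte 1 (0xC0): sum1=214, sum2=236
  after byte 2 (0x8F): sum1=102, sum2=83
  after byte 3 (0xE6): sum1=77, sum2=160
  after byte 4 (0x60): sum1=173, sum2=78
  after byte 5 (0x44): sum1=241, sum2=64
Checksum = sum2·256 + sum1 = 64·256 + 241 = 16625 = 0x40F1.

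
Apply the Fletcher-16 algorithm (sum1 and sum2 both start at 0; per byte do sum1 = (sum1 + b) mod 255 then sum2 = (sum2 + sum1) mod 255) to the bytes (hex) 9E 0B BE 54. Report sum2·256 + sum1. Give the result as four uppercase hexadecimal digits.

Running sums (mod 255):
  after byte 0 (9E): sum1=158, sum2=158
  after byte 1 (0B): sum1=169, sum2=72
  after byte 2 (BE): sum1=104, sum2=176
  after byte 3 (54): sum1=188, sum2=109
Checksum = sum2·256 + sum1 = 109·256 + 188 = 28092 = 0x6DBC.

6DBC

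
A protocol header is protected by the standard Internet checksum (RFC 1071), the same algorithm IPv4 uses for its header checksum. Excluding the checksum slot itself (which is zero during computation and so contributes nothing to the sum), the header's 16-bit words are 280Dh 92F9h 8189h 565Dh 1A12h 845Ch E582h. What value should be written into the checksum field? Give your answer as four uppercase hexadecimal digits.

One's-complement addition (fold any carry out of bit 15 back into bit 0):
  0x280D + 0x92F9 = 0x0BB06
  0xBB06 + 0x8189 = 0x13C8F → wrap carry → 0x3C90
  0x3C90 + 0x565D = 0x092ED
  0x92ED + 0x1A12 = 0x0ACFF
  0xACFF + 0x845C = 0x1315B → wrap carry → 0x315C
  0x315C + 0xE582 = 0x116DE → wrap carry → 0x16DF
One's-complement sum = 0x16DF.
Checksum = ~0x16DF & 0xFFFF = 0xE920.

E920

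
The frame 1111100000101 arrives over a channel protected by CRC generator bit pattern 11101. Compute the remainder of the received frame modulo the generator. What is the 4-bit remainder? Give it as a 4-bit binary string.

0001

Modulo-2 division of 1111100000101 by 11101:
  pos 0: 11111 XOR 11101 = 00010
  pos 3: 10000 XOR 11101 = 01101
  pos 4: 11010 XOR 11101 = 00111
  pos 6: 11101 XOR 11101 = 00000
Remainder = 0001 (nonzero — an error is detected).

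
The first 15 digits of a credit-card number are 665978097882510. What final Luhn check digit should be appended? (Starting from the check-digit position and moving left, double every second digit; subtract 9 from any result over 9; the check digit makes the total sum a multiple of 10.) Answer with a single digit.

5

Partial digits right→left: 0 1 5 2 8 8 7 9 0 8 7 9 5 6 6
Double every second digit counting from the check-digit position (so the 1st, 3rd, 5th, ... of the partial from the right).
  doubled (with −9 where >9): 0 1 7 5 0 5 1 3 → sum 22
  kept as-is: 1 2 8 9 8 9 6 → sum 43
Total = 22 + 43 = 65.
Check digit = (10 − (65 mod 10)) mod 10 = 5.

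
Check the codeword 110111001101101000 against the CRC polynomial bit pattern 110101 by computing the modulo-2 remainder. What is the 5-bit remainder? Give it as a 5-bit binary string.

00000

Modulo-2 division of 110111001101101000 by 110101:
  pos 0: 110111 XOR 110101 = 000010
  pos 4: 100011 XOR 110101 = 010110
  pos 5: 101100 XOR 110101 = 011001
  pos 6: 110011 XOR 110101 = 000110
  pos 9: 110101 XOR 110101 = 000000
Remainder = 00000 (zero — the frame passes the CRC check).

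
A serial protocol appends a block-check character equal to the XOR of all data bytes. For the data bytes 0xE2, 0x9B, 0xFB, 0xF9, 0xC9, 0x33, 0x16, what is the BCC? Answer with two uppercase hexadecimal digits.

97

XOR the bytes together:
  start with 0xE2
  0xE2 ⊕ 0x9B = 0x79
  0x79 ⊕ 0xFB = 0x82
  0x82 ⊕ 0xF9 = 0x7B
  0x7B ⊕ 0xC9 = 0xB2
  0xB2 ⊕ 0x33 = 0x81
  0x81 ⊕ 0x16 = 0x97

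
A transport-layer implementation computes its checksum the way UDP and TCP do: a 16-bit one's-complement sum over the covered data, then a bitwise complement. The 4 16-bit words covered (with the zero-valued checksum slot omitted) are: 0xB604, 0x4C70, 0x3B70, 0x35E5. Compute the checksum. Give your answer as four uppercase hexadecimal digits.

One's-complement addition (fold any carry out of bit 15 back into bit 0):
  0xB604 + 0x4C70 = 0x10274 → wrap carry → 0x0275
  0x0275 + 0x3B70 = 0x03DE5
  0x3DE5 + 0x35E5 = 0x073CA
One's-complement sum = 0x73CA.
Checksum = ~0x73CA & 0xFFFF = 0x8C35.

8C35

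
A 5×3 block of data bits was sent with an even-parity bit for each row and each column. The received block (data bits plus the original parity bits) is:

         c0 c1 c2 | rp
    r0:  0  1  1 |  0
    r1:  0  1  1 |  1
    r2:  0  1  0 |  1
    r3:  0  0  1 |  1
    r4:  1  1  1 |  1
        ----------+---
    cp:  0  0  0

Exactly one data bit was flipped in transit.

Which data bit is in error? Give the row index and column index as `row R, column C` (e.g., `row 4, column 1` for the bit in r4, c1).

row 1, column 0

Recompute each row's even parity and compare to rp:
  r0: data parity 0, sent rp 0 → ok
  r1: data parity 0, sent rp 1 → mismatch
  r2: data parity 1, sent rp 1 → ok
  r3: data parity 1, sent rp 1 → ok
  r4: data parity 1, sent rp 1 → ok
Recompute each column's even parity and compare to cp:
  c0: data parity 1, sent cp 0 → mismatch
  c1: data parity 0, sent cp 0 → ok
  c2: data parity 0, sent cp 0 → ok
Exactly one row (r1) and one column (c0) fail → the flipped bit is at their intersection.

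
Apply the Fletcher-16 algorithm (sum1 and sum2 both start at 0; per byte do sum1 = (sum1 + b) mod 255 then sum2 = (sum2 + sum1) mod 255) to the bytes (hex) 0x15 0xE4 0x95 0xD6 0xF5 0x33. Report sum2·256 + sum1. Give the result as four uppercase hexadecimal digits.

F08F

Running sums (mod 255):
  after byte 0 (0x15): sum1=21, sum2=21
  after byte 1 (0xE4): sum1=249, sum2=15
  after byte 2 (0x95): sum1=143, sum2=158
  after byte 3 (0xD6): sum1=102, sum2=5
  after byte 4 (0xF5): sum1=92, sum2=97
  after byte 5 (0x33): sum1=143, sum2=240
Checksum = sum2·256 + sum1 = 240·256 + 143 = 61583 = 0xF08F.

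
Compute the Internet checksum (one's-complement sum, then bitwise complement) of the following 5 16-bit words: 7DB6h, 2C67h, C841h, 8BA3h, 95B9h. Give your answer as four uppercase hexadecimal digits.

One's-complement addition (fold any carry out of bit 15 back into bit 0):
  0x7DB6 + 0x2C67 = 0x0AA1D
  0xAA1D + 0xC841 = 0x1725E → wrap carry → 0x725F
  0x725F + 0x8BA3 = 0x0FE02
  0xFE02 + 0x95B9 = 0x193BB → wrap carry → 0x93BC
One's-complement sum = 0x93BC.
Checksum = ~0x93BC & 0xFFFF = 0x6C43.

6C43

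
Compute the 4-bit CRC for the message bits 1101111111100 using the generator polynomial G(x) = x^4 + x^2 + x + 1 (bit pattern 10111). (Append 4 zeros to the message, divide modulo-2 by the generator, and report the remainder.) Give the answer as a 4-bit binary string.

Append 4 zeros: 11011111111000000. Divide by 10111 (XOR where the leading bit is 1):
  pos 0: 11011 XOR 10111 = 01100
  pos 1: 11001 XOR 10111 = 01110
  pos 2: 11101 XOR 10111 = 01010
  pos 3: 10101 XOR 10111 = 00010
  pos 6: 10111 XOR 10111 = 00000
Remainder (last 4 bits) = 0000. This is the CRC / FCS.

0000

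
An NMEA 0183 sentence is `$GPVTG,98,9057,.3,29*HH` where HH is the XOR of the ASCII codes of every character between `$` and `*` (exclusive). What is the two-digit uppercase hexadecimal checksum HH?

XOR the ASCII codes of the payload characters:
  'G' = 0x47 → acc = 0x47
  'P' = 0x50 → acc = 0x17
  'V' = 0x56 → acc = 0x41
  'T' = 0x54 → acc = 0x15
  'G' = 0x47 → acc = 0x52
  ',' = 0x2C → acc = 0x7E
  '9' = 0x39 → acc = 0x47
  '8' = 0x38 → acc = 0x7F
  ',' = 0x2C → acc = 0x53
  '9' = 0x39 → acc = 0x6A
  '0' = 0x30 → acc = 0x5A
  '5' = 0x35 → acc = 0x6F
  '7' = 0x37 → acc = 0x58
  ',' = 0x2C → acc = 0x74
  '.' = 0x2E → acc = 0x5A
  '3' = 0x33 → acc = 0x69
  ',' = 0x2C → acc = 0x45
  '2' = 0x32 → acc = 0x77
  '9' = 0x39 → acc = 0x4E
Checksum = 0x4E.

4E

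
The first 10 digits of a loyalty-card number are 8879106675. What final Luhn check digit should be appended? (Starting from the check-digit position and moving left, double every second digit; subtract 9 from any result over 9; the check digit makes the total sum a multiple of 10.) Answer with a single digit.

1

Partial digits right→left: 5 7 6 6 0 1 9 7 8 8
Double every second digit counting from the check-digit position (so the 1st, 3rd, 5th, ... of the partial from the right).
  doubled (with −9 where >9): 1 3 0 9 7 → sum 20
  kept as-is: 7 6 1 7 8 → sum 29
Total = 20 + 29 = 49.
Check digit = (10 − (49 mod 10)) mod 10 = 1.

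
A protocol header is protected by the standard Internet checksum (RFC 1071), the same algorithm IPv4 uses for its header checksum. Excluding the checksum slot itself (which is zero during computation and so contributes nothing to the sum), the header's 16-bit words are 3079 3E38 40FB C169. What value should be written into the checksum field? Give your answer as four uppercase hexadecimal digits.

8EE9

One's-complement addition (fold any carry out of bit 15 back into bit 0):
  0x3079 + 0x3E38 = 0x06EB1
  0x6EB1 + 0x40FB = 0x0AFAC
  0xAFAC + 0xC169 = 0x17115 → wrap carry → 0x7116
One's-complement sum = 0x7116.
Checksum = ~0x7116 & 0xFFFF = 0x8EE9.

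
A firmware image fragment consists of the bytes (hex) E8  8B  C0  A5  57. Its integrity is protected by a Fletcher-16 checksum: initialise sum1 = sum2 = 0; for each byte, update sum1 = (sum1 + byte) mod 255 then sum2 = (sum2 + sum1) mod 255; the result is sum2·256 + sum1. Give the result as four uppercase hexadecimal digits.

9F32

Running sums (mod 255):
  after byte 0 (E8): sum1=232, sum2=232
  after byte 1 (8B): sum1=116, sum2=93
  after byte 2 (C0): sum1=53, sum2=146
  after byte 3 (A5): sum1=218, sum2=109
  after byte 4 (57): sum1=50, sum2=159
Checksum = sum2·256 + sum1 = 159·256 + 50 = 40754 = 0x9F32.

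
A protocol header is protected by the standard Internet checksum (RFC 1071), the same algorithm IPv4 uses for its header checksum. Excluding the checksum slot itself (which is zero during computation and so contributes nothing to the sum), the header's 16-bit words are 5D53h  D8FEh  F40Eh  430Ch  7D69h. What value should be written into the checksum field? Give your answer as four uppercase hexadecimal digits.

One's-complement addition (fold any carry out of bit 15 back into bit 0):
  0x5D53 + 0xD8FE = 0x13651 → wrap carry → 0x3652
  0x3652 + 0xF40E = 0x12A60 → wrap carry → 0x2A61
  0x2A61 + 0x430C = 0x06D6D
  0x6D6D + 0x7D69 = 0x0EAD6
One's-complement sum = 0xEAD6.
Checksum = ~0xEAD6 & 0xFFFF = 0x1529.

1529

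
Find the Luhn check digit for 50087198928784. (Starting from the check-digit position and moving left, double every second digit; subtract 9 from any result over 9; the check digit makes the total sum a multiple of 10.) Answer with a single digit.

Partial digits right→left: 4 8 7 8 2 9 8 9 1 7 8 0 0 5
Double every second digit counting from the check-digit position (so the 1st, 3rd, 5th, ... of the partial from the right).
  doubled (with −9 where >9): 8 5 4 7 2 7 0 → sum 33
  kept as-is: 8 8 9 9 7 0 5 → sum 46
Total = 33 + 46 = 79.
Check digit = (10 − (79 mod 10)) mod 10 = 1.

1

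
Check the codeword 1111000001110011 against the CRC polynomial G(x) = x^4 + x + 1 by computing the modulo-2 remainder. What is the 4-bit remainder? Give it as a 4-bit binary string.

0000

Modulo-2 division of 1111000001110011 by 10011:
  pos 0: 11110 XOR 10011 = 01101
  pos 1: 11010 XOR 10011 = 01001
  pos 2: 10010 XOR 10011 = 00001
  pos 6: 10011 XOR 10011 = 00000
  pos 11: 10011 XOR 10011 = 00000
Remainder = 0000 (zero — the frame passes the CRC check).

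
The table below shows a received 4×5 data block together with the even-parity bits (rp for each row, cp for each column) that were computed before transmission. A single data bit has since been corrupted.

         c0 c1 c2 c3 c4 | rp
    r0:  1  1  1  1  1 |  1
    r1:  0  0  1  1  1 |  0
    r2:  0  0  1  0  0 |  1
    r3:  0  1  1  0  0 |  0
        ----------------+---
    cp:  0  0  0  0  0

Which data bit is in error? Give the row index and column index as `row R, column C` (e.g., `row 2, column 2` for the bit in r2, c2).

row 1, column 0

Recompute each row's even parity and compare to rp:
  r0: data parity 1, sent rp 1 → ok
  r1: data parity 1, sent rp 0 → mismatch
  r2: data parity 1, sent rp 1 → ok
  r3: data parity 0, sent rp 0 → ok
Recompute each column's even parity and compare to cp:
  c0: data parity 1, sent cp 0 → mismatch
  c1: data parity 0, sent cp 0 → ok
  c2: data parity 0, sent cp 0 → ok
  c3: data parity 0, sent cp 0 → ok
  c4: data parity 0, sent cp 0 → ok
Exactly one row (r1) and one column (c0) fail → the flipped bit is at their intersection.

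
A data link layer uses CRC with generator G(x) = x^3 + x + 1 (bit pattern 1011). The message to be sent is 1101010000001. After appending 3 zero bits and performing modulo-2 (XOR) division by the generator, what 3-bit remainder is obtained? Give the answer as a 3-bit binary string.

100

Append 3 zeros: 1101010000001000. Divide by 1011 (XOR where the leading bit is 1):
  pos 0: 1101 XOR 1011 = 0110
  pos 1: 1100 XOR 1011 = 0111
  pos 2: 1111 XOR 1011 = 0100
  pos 3: 1000 XOR 1011 = 0011
  pos 5: 1100 XOR 1011 = 0111
  pos 6: 1110 XOR 1011 = 0101
  pos 7: 1010 XOR 1011 = 0001
  pos 10: 1010 XOR 1011 = 0001
Remainder (last 3 bits) = 100. This is the CRC / FCS.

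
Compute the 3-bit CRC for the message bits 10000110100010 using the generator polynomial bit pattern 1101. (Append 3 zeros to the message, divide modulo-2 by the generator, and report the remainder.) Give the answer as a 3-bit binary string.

Append 3 zeros: 10000110100010000. Divide by 1101 (XOR where the leading bit is 1):
  pos 0: 1000 XOR 1101 = 0101
  pos 1: 1010 XOR 1101 = 0111
  pos 2: 1111 XOR 1101 = 0010
  pos 4: 1010 XOR 1101 = 0111
  pos 5: 1111 XOR 1101 = 0010
  pos 7: 1000 XOR 1101 = 0101
  pos 8: 1010 XOR 1101 = 0111
  pos 9: 1111 XOR 1101 = 0010
  pos 11: 1000 XOR 1101 = 0101
  pos 12: 1010 XOR 1101 = 0111
  pos 13: 1110 XOR 1101 = 0011
Remainder (last 3 bits) = 011. This is the CRC / FCS.

011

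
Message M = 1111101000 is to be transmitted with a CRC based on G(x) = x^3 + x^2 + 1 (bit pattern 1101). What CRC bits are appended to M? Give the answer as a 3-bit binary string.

001

Append 3 zeros: 1111101000000. Divide by 1101 (XOR where the leading bit is 1):
  pos 0: 1111 XOR 1101 = 0010
  pos 2: 1010 XOR 1101 = 0111
  pos 3: 1111 XOR 1101 = 0010
  pos 5: 1000 XOR 1101 = 0101
  pos 6: 1010 XOR 1101 = 0111
  pos 7: 1110 XOR 1101 = 0011
  pos 9: 1100 XOR 1101 = 0001
Remainder (last 3 bits) = 001. This is the CRC / FCS.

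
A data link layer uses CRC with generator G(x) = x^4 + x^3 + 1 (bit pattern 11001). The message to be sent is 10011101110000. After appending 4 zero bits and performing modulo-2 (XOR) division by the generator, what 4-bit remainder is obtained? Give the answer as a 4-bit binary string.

Append 4 zeros: 100111011100000000. Divide by 11001 (XOR where the leading bit is 1):
  pos 0: 10011 XOR 11001 = 01010
  pos 1: 10101 XOR 11001 = 01100
  pos 2: 11000 XOR 11001 = 00001
  pos 6: 11110 XOR 11001 = 00111
  pos 8: 11100 XOR 11001 = 00101
  pos 10: 10100 XOR 11001 = 01101
  pos 11: 11010 XOR 11001 = 00011
Remainder (last 4 bits) = 1100. This is the CRC / FCS.

1100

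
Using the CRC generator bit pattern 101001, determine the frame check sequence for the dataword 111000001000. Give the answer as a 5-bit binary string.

Append 5 zeros: 11100000100000000. Divide by 101001 (XOR where the leading bit is 1):
  pos 0: 111000 XOR 101001 = 010001
  pos 1: 100010 XOR 101001 = 001011
  pos 3: 101101 XOR 101001 = 000100
  pos 6: 100000 XOR 101001 = 001001
  pos 8: 100100 XOR 101001 = 001101
  pos 10: 110100 XOR 101001 = 011101
  pos 11: 111010 XOR 101001 = 010011
Remainder (last 5 bits) = 10011. This is the CRC / FCS.

10011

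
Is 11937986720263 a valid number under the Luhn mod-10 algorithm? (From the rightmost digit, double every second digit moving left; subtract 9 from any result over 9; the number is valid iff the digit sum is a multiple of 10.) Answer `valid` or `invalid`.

From the right, keep odd positions and double even positions (subtract 9 from any doubled value over 9):
  doubled (positions 2,4,...): 3 0 5 7 5 9 2 → sum 31
  kept (positions 1,3,...): 3 2 2 6 9 3 1 → sum 26
Total = 57.
57 mod 10 = 7, so the number is invalid.

invalid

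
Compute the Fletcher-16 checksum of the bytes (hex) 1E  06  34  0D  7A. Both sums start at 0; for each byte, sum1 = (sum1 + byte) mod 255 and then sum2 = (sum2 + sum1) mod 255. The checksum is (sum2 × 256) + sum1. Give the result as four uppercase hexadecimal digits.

Running sums (mod 255):
  after byte 0 (1E): sum1=30, sum2=30
  after byte 1 (06): sum1=36, sum2=66
  after byte 2 (34): sum1=88, sum2=154
  after byte 3 (0D): sum1=101, sum2=0
  after byte 4 (7A): sum1=223, sum2=223
Checksum = sum2·256 + sum1 = 223·256 + 223 = 57311 = 0xDFDF.

DFDF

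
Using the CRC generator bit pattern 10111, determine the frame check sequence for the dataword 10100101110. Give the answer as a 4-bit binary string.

Append 4 zeros: 101001011100000. Divide by 10111 (XOR where the leading bit is 1):
  pos 0: 10100 XOR 10111 = 00011
  pos 3: 11101 XOR 10111 = 01010
  pos 4: 10101 XOR 10111 = 00010
  pos 7: 10100 XOR 10111 = 00011
  pos 10: 11000 XOR 10111 = 01111
Remainder (last 4 bits) = 1111. This is the CRC / FCS.

1111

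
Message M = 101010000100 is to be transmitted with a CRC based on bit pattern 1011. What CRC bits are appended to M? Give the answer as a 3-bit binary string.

Append 3 zeros: 101010000100000. Divide by 1011 (XOR where the leading bit is 1):
  pos 0: 1010 XOR 1011 = 0001
  pos 3: 1100 XOR 1011 = 0111
  pos 4: 1110 XOR 1011 = 0101
  pos 5: 1010 XOR 1011 = 0001
  pos 8: 1100 XOR 1011 = 0111
  pos 9: 1110 XOR 1011 = 0101
  pos 10: 1010 XOR 1011 = 0001
Remainder (last 3 bits) = 010. This is the CRC / FCS.

010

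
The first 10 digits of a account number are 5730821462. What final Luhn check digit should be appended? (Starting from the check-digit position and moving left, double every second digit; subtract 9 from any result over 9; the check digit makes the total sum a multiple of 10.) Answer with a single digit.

Partial digits right→left: 2 6 4 1 2 8 0 3 7 5
Double every second digit counting from the check-digit position (so the 1st, 3rd, 5th, ... of the partial from the right).
  doubled (with −9 where >9): 4 8 4 0 5 → sum 21
  kept as-is: 6 1 8 3 5 → sum 23
Total = 21 + 23 = 44.
Check digit = (10 − (44 mod 10)) mod 10 = 6.

6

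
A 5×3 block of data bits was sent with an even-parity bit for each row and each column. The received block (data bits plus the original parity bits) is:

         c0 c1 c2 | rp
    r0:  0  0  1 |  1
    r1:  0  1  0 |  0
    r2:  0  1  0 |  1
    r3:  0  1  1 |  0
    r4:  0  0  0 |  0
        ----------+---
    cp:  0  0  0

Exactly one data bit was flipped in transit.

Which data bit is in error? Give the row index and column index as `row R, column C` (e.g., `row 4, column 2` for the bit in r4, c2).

Recompute each row's even parity and compare to rp:
  r0: data parity 1, sent rp 1 → ok
  r1: data parity 1, sent rp 0 → mismatch
  r2: data parity 1, sent rp 1 → ok
  r3: data parity 0, sent rp 0 → ok
  r4: data parity 0, sent rp 0 → ok
Recompute each column's even parity and compare to cp:
  c0: data parity 0, sent cp 0 → ok
  c1: data parity 1, sent cp 0 → mismatch
  c2: data parity 0, sent cp 0 → ok
Exactly one row (r1) and one column (c1) fail → the flipped bit is at their intersection.

row 1, column 1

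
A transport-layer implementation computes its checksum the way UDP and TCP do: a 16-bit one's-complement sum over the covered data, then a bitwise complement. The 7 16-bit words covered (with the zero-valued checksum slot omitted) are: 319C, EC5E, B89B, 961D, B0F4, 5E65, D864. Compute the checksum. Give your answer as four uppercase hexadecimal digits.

AB8C

One's-complement addition (fold any carry out of bit 15 back into bit 0):
  0x319C + 0xEC5E = 0x11DFA → wrap carry → 0x1DFB
  0x1DFB + 0xB89B = 0x0D696
  0xD696 + 0x961D = 0x16CB3 → wrap carry → 0x6CB4
  0x6CB4 + 0xB0F4 = 0x11DA8 → wrap carry → 0x1DA9
  0x1DA9 + 0x5E65 = 0x07C0E
  0x7C0E + 0xD864 = 0x15472 → wrap carry → 0x5473
One's-complement sum = 0x5473.
Checksum = ~0x5473 & 0xFFFF = 0xAB8C.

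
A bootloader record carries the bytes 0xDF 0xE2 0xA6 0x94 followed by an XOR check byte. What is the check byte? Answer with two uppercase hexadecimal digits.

XOR the bytes together:
  start with 0xDF
  0xDF ⊕ 0xE2 = 0x3D
  0x3D ⊕ 0xA6 = 0x9B
  0x9B ⊕ 0x94 = 0x0F

0F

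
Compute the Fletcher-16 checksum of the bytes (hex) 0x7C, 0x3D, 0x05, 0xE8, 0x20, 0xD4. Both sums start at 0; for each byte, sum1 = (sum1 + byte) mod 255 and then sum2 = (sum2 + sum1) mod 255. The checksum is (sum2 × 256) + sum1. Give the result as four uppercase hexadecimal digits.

019C

Running sums (mod 255):
  after byte 0 (0x7C): sum1=124, sum2=124
  after byte 1 (0x3D): sum1=185, sum2=54
  after byte 2 (0x05): sum1=190, sum2=244
  after byte 3 (0xE8): sum1=167, sum2=156
  after byte 4 (0x20): sum1=199, sum2=100
  after byte 5 (0xD4): sum1=156, sum2=1
Checksum = sum2·256 + sum1 = 1·256 + 156 = 412 = 0x019C.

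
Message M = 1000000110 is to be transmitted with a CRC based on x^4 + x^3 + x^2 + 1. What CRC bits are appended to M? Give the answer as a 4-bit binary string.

Append 4 zeros: 10000001100000. Divide by 11101 (XOR where the leading bit is 1):
  pos 0: 10000 XOR 11101 = 01101
  pos 1: 11010 XOR 11101 = 00111
  pos 3: 11101 XOR 11101 = 00000
  pos 8: 10000 XOR 11101 = 01101
  pos 9: 11010 XOR 11101 = 00111
Remainder (last 4 bits) = 0111. This is the CRC / FCS.

0111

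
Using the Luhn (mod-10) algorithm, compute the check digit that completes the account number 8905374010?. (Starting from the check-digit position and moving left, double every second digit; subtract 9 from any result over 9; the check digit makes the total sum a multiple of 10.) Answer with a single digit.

9

Partial digits right→left: 0 1 0 4 7 3 5 0 9 8
Double every second digit counting from the check-digit position (so the 1st, 3rd, 5th, ... of the partial from the right).
  doubled (with −9 where >9): 0 0 5 1 9 → sum 15
  kept as-is: 1 4 3 0 8 → sum 16
Total = 15 + 16 = 31.
Check digit = (10 − (31 mod 10)) mod 10 = 9.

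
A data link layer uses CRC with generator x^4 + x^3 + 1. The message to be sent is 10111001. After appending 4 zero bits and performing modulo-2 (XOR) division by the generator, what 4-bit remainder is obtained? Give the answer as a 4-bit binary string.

1000

Append 4 zeros: 101110010000. Divide by 11001 (XOR where the leading bit is 1):
  pos 0: 10111 XOR 11001 = 01110
  pos 1: 11100 XOR 11001 = 00101
  pos 3: 10101 XOR 11001 = 01100
  pos 4: 11000 XOR 11001 = 00001
Remainder (last 4 bits) = 1000. This is the CRC / FCS.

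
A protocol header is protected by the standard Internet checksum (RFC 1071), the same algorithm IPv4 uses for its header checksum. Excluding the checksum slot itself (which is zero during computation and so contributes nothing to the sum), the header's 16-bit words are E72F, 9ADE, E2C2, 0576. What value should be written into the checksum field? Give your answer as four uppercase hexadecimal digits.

95B8

One's-complement addition (fold any carry out of bit 15 back into bit 0):
  0xE72F + 0x9ADE = 0x1820D → wrap carry → 0x820E
  0x820E + 0xE2C2 = 0x164D0 → wrap carry → 0x64D1
  0x64D1 + 0x0576 = 0x06A47
One's-complement sum = 0x6A47.
Checksum = ~0x6A47 & 0xFFFF = 0x95B8.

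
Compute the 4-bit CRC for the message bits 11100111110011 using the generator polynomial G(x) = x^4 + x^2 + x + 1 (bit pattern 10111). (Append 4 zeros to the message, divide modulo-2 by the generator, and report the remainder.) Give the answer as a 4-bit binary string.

0000

Append 4 zeros: 111001111100110000. Divide by 10111 (XOR where the leading bit is 1):
  pos 0: 11100 XOR 10111 = 01011
  pos 1: 10111 XOR 10111 = 00000
  pos 6: 11110 XOR 10111 = 01001
  pos 7: 10010 XOR 10111 = 00101
  pos 9: 10111 XOR 10111 = 00000
Remainder (last 4 bits) = 0000. This is the CRC / FCS.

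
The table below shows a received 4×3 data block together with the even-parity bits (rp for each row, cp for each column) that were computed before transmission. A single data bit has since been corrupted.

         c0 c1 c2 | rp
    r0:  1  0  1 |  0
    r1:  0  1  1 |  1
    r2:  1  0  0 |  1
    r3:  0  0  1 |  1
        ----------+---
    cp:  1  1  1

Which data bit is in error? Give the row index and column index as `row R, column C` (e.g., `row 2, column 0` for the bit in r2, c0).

Recompute each row's even parity and compare to rp:
  r0: data parity 0, sent rp 0 → ok
  r1: data parity 0, sent rp 1 → mismatch
  r2: data parity 1, sent rp 1 → ok
  r3: data parity 1, sent rp 1 → ok
Recompute each column's even parity and compare to cp:
  c0: data parity 0, sent cp 1 → mismatch
  c1: data parity 1, sent cp 1 → ok
  c2: data parity 1, sent cp 1 → ok
Exactly one row (r1) and one column (c0) fail → the flipped bit is at their intersection.

row 1, column 0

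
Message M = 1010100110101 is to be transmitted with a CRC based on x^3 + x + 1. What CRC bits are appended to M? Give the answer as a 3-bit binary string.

Append 3 zeros: 1010100110101000. Divide by 1011 (XOR where the leading bit is 1):
  pos 0: 1010 XOR 1011 = 0001
  pos 3: 1100 XOR 1011 = 0111
  pos 4: 1111 XOR 1011 = 0100
  pos 5: 1001 XOR 1011 = 0010
  pos 7: 1001 XOR 1011 = 0010
  pos 9: 1001 XOR 1011 = 0010
  pos 11: 1000 XOR 1011 = 0011
Remainder (last 3 bits) = 110. This is the CRC / FCS.

110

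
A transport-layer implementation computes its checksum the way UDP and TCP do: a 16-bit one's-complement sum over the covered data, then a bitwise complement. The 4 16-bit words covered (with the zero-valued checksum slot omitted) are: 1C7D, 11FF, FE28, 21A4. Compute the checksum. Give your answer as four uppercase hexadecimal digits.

One's-complement addition (fold any carry out of bit 15 back into bit 0):
  0x1C7D + 0x11FF = 0x02E7C
  0x2E7C + 0xFE28 = 0x12CA4 → wrap carry → 0x2CA5
  0x2CA5 + 0x21A4 = 0x04E49
One's-complement sum = 0x4E49.
Checksum = ~0x4E49 & 0xFFFF = 0xB1B6.

B1B6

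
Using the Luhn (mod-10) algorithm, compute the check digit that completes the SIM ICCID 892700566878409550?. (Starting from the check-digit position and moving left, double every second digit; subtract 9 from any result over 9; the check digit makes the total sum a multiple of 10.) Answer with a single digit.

2

Partial digits right→left: 0 5 5 9 0 4 8 7 8 6 6 5 0 0 7 2 9 8
Double every second digit counting from the check-digit position (so the 1st, 3rd, 5th, ... of the partial from the right).
  doubled (with −9 where >9): 0 1 0 7 7 3 0 5 9 → sum 32
  kept as-is: 5 9 4 7 6 5 0 2 8 → sum 46
Total = 32 + 46 = 78.
Check digit = (10 − (78 mod 10)) mod 10 = 2.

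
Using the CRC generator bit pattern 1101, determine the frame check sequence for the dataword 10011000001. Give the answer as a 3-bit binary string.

010

Append 3 zeros: 10011000001000. Divide by 1101 (XOR where the leading bit is 1):
  pos 0: 1001 XOR 1101 = 0100
  pos 1: 1001 XOR 1101 = 0100
  pos 2: 1000 XOR 1101 = 0101
  pos 3: 1010 XOR 1101 = 0111
  pos 4: 1110 XOR 1101 = 0011
  pos 6: 1100 XOR 1101 = 0001
  pos 9: 1100 XOR 1101 = 0001
Remainder (last 3 bits) = 010. This is the CRC / FCS.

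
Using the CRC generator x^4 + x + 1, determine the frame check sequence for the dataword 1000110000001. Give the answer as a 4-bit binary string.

Append 4 zeros: 10001100000010000. Divide by 10011 (XOR where the leading bit is 1):
  pos 0: 10001 XOR 10011 = 00010
  pos 3: 10100 XOR 10011 = 00111
  pos 5: 11100 XOR 10011 = 01111
  pos 6: 11110 XOR 10011 = 01101
  pos 7: 11010 XOR 10011 = 01001
  pos 8: 10011 XOR 10011 = 00000
Remainder (last 4 bits) = 0000. This is the CRC / FCS.

0000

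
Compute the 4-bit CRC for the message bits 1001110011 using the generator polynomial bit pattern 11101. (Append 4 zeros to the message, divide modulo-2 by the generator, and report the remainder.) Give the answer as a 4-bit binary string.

1010

Append 4 zeros: 10011100110000. Divide by 11101 (XOR where the leading bit is 1):
  pos 0: 10011 XOR 11101 = 01110
  pos 1: 11101 XOR 11101 = 00000
  pos 8: 11000 XOR 11101 = 00101
Remainder (last 4 bits) = 1010. This is the CRC / FCS.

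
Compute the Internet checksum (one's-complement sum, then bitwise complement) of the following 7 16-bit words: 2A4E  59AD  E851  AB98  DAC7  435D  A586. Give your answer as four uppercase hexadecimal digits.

246E

One's-complement addition (fold any carry out of bit 15 back into bit 0):
  0x2A4E + 0x59AD = 0x083FB
  0x83FB + 0xE851 = 0x16C4C → wrap carry → 0x6C4D
  0x6C4D + 0xAB98 = 0x117E5 → wrap carry → 0x17E6
  0x17E6 + 0xDAC7 = 0x0F2AD
  0xF2AD + 0x435D = 0x1360A → wrap carry → 0x360B
  0x360B + 0xA586 = 0x0DB91
One's-complement sum = 0xDB91.
Checksum = ~0xDB91 & 0xFFFF = 0x246E.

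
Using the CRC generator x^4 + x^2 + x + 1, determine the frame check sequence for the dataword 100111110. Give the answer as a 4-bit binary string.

1100

Append 4 zeros: 1001111100000. Divide by 10111 (XOR where the leading bit is 1):
  pos 0: 10011 XOR 10111 = 00100
  pos 2: 10011 XOR 10111 = 00100
  pos 4: 10010 XOR 10111 = 00101
  pos 6: 10100 XOR 10111 = 00011
Remainder (last 4 bits) = 1100. This is the CRC / FCS.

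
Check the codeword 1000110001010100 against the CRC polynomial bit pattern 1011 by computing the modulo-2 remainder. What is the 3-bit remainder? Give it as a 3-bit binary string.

000

Modulo-2 division of 1000110001010100 by 1011:
  pos 0: 1000 XOR 1011 = 0011
  pos 2: 1111 XOR 1011 = 0100
  pos 3: 1000 XOR 1011 = 0011
  pos 5: 1100 XOR 1011 = 0111
  pos 6: 1111 XOR 1011 = 0100
  pos 7: 1000 XOR 1011 = 0011
  pos 9: 1110 XOR 1011 = 0101
  pos 10: 1011 XOR 1011 = 0000
Remainder = 000 (zero — the frame passes the CRC check).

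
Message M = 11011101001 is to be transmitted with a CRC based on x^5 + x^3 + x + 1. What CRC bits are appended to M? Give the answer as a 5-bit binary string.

Append 5 zeros: 1101110100100000. Divide by 101011 (XOR where the leading bit is 1):
  pos 0: 110111 XOR 101011 = 011100
  pos 1: 111000 XOR 101011 = 010011
  pos 2: 100111 XOR 101011 = 001100
  pos 4: 110000 XOR 101011 = 011011
  pos 5: 110111 XOR 101011 = 011100
  pos 6: 111000 XOR 101011 = 010011
  pos 7: 100110 XOR 101011 = 001101
  pos 9: 110100 XOR 101011 = 011111
  pos 10: 111110 XOR 101011 = 010101
Remainder (last 5 bits) = 10101. This is the CRC / FCS.

10101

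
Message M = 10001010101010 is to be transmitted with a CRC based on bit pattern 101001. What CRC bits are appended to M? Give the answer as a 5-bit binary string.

11111

Append 5 zeros: 1000101010101000000. Divide by 101001 (XOR where the leading bit is 1):
  pos 0: 100010 XOR 101001 = 001011
  pos 2: 101110 XOR 101001 = 000111
  pos 5: 111101 XOR 101001 = 010100
  pos 6: 101000 XOR 101001 = 000001
  pos 11: 110000 XOR 101001 = 011001
  pos 12: 110010 XOR 101001 = 011011
  pos 13: 110110 XOR 101001 = 011111
Remainder (last 5 bits) = 11111. This is the CRC / FCS.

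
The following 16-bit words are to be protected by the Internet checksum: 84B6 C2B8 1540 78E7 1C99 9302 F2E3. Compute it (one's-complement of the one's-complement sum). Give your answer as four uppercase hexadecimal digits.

87E9

One's-complement addition (fold any carry out of bit 15 back into bit 0):
  0x84B6 + 0xC2B8 = 0x1476E → wrap carry → 0x476F
  0x476F + 0x1540 = 0x05CAF
  0x5CAF + 0x78E7 = 0x0D596
  0xD596 + 0x1C99 = 0x0F22F
  0xF22F + 0x9302 = 0x18531 → wrap carry → 0x8532
  0x8532 + 0xF2E3 = 0x17815 → wrap carry → 0x7816
One's-complement sum = 0x7816.
Checksum = ~0x7816 & 0xFFFF = 0x87E9.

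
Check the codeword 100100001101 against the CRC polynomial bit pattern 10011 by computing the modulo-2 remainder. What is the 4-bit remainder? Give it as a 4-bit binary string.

Modulo-2 division of 100100001101 by 10011:
  pos 0: 10010 XOR 10011 = 00001
  pos 4: 10001 XOR 10011 = 00010
  pos 7: 10101 XOR 10011 = 00110
Remainder = 0110 (nonzero — an error is detected).

0110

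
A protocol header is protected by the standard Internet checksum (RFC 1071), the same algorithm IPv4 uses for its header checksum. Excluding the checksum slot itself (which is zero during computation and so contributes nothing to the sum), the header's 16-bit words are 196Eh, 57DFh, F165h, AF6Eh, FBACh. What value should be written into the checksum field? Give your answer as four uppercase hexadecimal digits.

One's-complement addition (fold any carry out of bit 15 back into bit 0):
  0x196E + 0x57DF = 0x0714D
  0x714D + 0xF165 = 0x162B2 → wrap carry → 0x62B3
  0x62B3 + 0xAF6E = 0x11221 → wrap carry → 0x1222
  0x1222 + 0xFBAC = 0x10DCE → wrap carry → 0x0DCF
One's-complement sum = 0x0DCF.
Checksum = ~0x0DCF & 0xFFFF = 0xF230.

F230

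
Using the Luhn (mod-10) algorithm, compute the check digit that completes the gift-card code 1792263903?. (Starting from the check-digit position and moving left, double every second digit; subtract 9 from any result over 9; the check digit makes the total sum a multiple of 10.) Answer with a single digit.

Partial digits right→left: 3 0 9 3 6 2 2 9 7 1
Double every second digit counting from the check-digit position (so the 1st, 3rd, 5th, ... of the partial from the right).
  doubled (with −9 where >9): 6 9 3 4 5 → sum 27
  kept as-is: 0 3 2 9 1 → sum 15
Total = 27 + 15 = 42.
Check digit = (10 − (42 mod 10)) mod 10 = 8.

8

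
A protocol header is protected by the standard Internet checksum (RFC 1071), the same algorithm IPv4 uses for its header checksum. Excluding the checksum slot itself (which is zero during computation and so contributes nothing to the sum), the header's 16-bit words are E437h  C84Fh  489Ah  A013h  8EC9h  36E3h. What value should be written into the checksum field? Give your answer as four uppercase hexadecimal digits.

A51D

One's-complement addition (fold any carry out of bit 15 back into bit 0):
  0xE437 + 0xC84F = 0x1AC86 → wrap carry → 0xAC87
  0xAC87 + 0x489A = 0x0F521
  0xF521 + 0xA013 = 0x19534 → wrap carry → 0x9535
  0x9535 + 0x8EC9 = 0x123FE → wrap carry → 0x23FF
  0x23FF + 0x36E3 = 0x05AE2
One's-complement sum = 0x5AE2.
Checksum = ~0x5AE2 & 0xFFFF = 0xA51D.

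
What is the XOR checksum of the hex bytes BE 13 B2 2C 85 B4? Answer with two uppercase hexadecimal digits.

XOR the bytes together:
  start with 0xBE
  0xBE ⊕ 0x13 = 0xAD
  0xAD ⊕ 0xB2 = 0x1F
  0x1F ⊕ 0x2C = 0x33
  0x33 ⊕ 0x85 = 0xB6
  0xB6 ⊕ 0xB4 = 0x02

02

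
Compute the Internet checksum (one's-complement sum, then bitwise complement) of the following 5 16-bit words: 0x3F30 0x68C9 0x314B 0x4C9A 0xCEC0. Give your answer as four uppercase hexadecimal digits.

One's-complement addition (fold any carry out of bit 15 back into bit 0):
  0x3F30 + 0x68C9 = 0x0A7F9
  0xA7F9 + 0x314B = 0x0D944
  0xD944 + 0x4C9A = 0x125DE → wrap carry → 0x25DF
  0x25DF + 0xCEC0 = 0x0F49F
One's-complement sum = 0xF49F.
Checksum = ~0xF49F & 0xFFFF = 0x0B60.

0B60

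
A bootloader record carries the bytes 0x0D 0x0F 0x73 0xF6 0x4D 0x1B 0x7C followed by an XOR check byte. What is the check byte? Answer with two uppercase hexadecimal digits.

AD

XOR the bytes together:
  start with 0x0D
  0x0D ⊕ 0x0F = 0x02
  0x02 ⊕ 0x73 = 0x71
  0x71 ⊕ 0xF6 = 0x87
  0x87 ⊕ 0x4D = 0xCA
  0xCA ⊕ 0x1B = 0xD1
  0xD1 ⊕ 0x7C = 0xAD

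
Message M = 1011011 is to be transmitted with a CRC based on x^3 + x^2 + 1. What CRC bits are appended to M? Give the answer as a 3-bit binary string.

Append 3 zeros: 1011011000. Divide by 1101 (XOR where the leading bit is 1):
  pos 0: 1011 XOR 1101 = 0110
  pos 1: 1100 XOR 1101 = 0001
  pos 4: 1110 XOR 1101 = 0011
  pos 6: 1100 XOR 1101 = 0001
Remainder (last 3 bits) = 001. This is the CRC / FCS.

001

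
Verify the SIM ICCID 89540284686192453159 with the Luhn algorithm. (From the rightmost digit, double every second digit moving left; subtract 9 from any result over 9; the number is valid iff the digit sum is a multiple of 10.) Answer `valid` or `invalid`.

From the right, keep odd positions and double even positions (subtract 9 from any doubled value over 9):
  doubled (positions 2,4,...): 1 6 8 9 3 3 7 0 1 7 → sum 45
  kept (positions 1,3,...): 9 1 5 2 1 8 4 2 4 9 → sum 45
Total = 90.
90 mod 10 = 0, so the number is valid.

valid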